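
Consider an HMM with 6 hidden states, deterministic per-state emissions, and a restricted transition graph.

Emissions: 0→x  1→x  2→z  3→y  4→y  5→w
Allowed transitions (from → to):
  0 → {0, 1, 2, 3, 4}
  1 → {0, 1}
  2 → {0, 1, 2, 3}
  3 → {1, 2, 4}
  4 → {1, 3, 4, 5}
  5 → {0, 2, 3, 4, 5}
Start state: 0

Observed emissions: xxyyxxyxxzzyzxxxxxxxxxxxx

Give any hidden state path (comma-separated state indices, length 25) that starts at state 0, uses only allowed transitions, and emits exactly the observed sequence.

  0: obs=x cand={0,1} pick 0 [start]
  1: obs=x cand={0,1} pick 0 [0->0 ok]
  2: obs=y cand={3,4} pick 4 [0->4 ok]
  3: obs=y cand={3,4} pick 4 [4->4 ok]
  4: obs=x cand={0,1} pick 1 [4->1 ok]
  5: obs=x cand={0,1} pick 0 [1->0 ok]
  6: obs=y cand={3,4} pick 4 [0->4 ok]
  7: obs=x cand={0,1} pick 1 [4->1 ok]
  8: obs=x cand={0,1} pick 0 [1->0 ok]
  9: obs=z cand={2} pick 2 [0->2 ok]
  10: obs=z cand={2} pick 2 [2->2 ok]
  11: obs=y cand={3,4} pick 3 [2->3 ok]
  12: obs=z cand={2} pick 2 [3->2 ok]
  13: obs=x cand={0,1} pick 0 [2->0 ok]
  14: obs=x cand={0,1} pick 1 [0->1 ok]
  15: obs=x cand={0,1} pick 1 [1->1 ok]
  16: obs=x cand={0,1} pick 1 [1->1 ok]
  17: obs=x cand={0,1} pick 1 [1->1 ok]
  18: obs=x cand={0,1} pick 1 [1->1 ok]
  19: obs=x cand={0,1} pick 0 [1->0 ok]
  20: obs=x cand={0,1} pick 1 [0->1 ok]
  21: obs=x cand={0,1} pick 1 [1->1 ok]
  22: obs=x cand={0,1} pick 0 [1->0 ok]
  23: obs=x cand={0,1} pick 0 [0->0 ok]
  24: obs=x cand={0,1} pick 1 [0->1 ok]

0,0,4,4,1,0,4,1,0,2,2,3,2,0,1,1,1,1,1,0,1,1,0,0,1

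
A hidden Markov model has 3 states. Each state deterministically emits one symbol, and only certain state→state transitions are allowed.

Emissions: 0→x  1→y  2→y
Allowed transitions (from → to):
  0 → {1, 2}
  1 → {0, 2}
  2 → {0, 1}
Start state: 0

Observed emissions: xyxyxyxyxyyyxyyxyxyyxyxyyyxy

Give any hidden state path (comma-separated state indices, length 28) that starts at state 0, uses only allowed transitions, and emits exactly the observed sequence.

0,2,0,1,0,2,0,1,0,2,1,2,0,2,1,0,1,0,2,1,0,2,0,2,1,2,0,1

  [0] x  {0}  => 0  start
  [1] y  {1,2}  => 2  0->2 ok
  [2] x  {0}  => 0  2->0 ok
  [3] y  {1,2}  => 1  0->1 ok
  [4] x  {0}  => 0  1->0 ok
  [5] y  {1,2}  => 2  0->2 ok
  [6] x  {0}  => 0  2->0 ok
  [7] y  {1,2}  => 1  0->1 ok
  [8] x  {0}  => 0  1->0 ok
  [9] y  {1,2}  => 2  0->2 ok
  [10] y  {1,2}  => 1  2->1 ok
  [11] y  {1,2}  => 2  1->2 ok
  [12] x  {0}  => 0  2->0 ok
  [13] y  {1,2}  => 2  0->2 ok
  [14] y  {1,2}  => 1  2->1 ok
  [15] x  {0}  => 0  1->0 ok
  [16] y  {1,2}  => 1  0->1 ok
  [17] x  {0}  => 0  1->0 ok
  [18] y  {1,2}  => 2  0->2 ok
  [19] y  {1,2}  => 1  2->1 ok
  [20] x  {0}  => 0  1->0 ok
  [21] y  {1,2}  => 2  0->2 ok
  [22] x  {0}  => 0  2->0 ok
  [23] y  {1,2}  => 2  0->2 ok
  [24] y  {1,2}  => 1  2->1 ok
  [25] y  {1,2}  => 2  1->2 ok
  [26] x  {0}  => 0  2->0 ok
  [27] y  {1,2}  => 1  0->1 ok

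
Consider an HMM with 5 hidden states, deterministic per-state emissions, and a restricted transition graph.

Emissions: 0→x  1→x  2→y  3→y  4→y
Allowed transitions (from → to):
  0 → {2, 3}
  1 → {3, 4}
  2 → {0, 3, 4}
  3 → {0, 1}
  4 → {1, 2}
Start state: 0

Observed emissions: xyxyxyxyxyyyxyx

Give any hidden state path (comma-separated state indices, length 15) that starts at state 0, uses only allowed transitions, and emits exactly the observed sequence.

0,3,0,2,0,3,1,4,1,4,2,3,1,4,1

  t0 'x' -> {0,1}, take 0 (start)
  t1 'y' -> {2,3,4}, take 3 (0->3 ok)
  t2 'x' -> {0,1}, take 0 (3->0 ok)
  t3 'y' -> {2,3,4}, take 2 (0->2 ok)
  t4 'x' -> {0,1}, take 0 (2->0 ok)
  t5 'y' -> {2,3,4}, take 3 (0->3 ok)
  t6 'x' -> {0,1}, take 1 (3->1 ok)
  t7 'y' -> {2,3,4}, take 4 (1->4 ok)
  t8 'x' -> {0,1}, take 1 (4->1 ok)
  t9 'y' -> {2,3,4}, take 4 (1->4 ok)
  t10 'y' -> {2,3,4}, take 2 (4->2 ok)
  t11 'y' -> {2,3,4}, take 3 (2->3 ok)
  t12 'x' -> {0,1}, take 1 (3->1 ok)
  t13 'y' -> {2,3,4}, take 4 (1->4 ok)
  t14 'x' -> {0,1}, take 1 (4->1 ok)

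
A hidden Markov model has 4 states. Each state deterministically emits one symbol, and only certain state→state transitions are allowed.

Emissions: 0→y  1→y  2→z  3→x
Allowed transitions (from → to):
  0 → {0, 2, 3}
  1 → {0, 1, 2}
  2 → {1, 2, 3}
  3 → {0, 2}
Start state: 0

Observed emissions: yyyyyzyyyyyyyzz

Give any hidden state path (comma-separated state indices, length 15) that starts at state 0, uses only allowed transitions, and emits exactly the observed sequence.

  t0 'y' -> {0,1}, take 0 (start)
  t1 'y' -> {0,1}, take 0 (0->0 ok)
  t2 'y' -> {0,1}, take 0 (0->0 ok)
  t3 'y' -> {0,1}, take 0 (0->0 ok)
  t4 'y' -> {0,1}, take 0 (0->0 ok)
  t5 'z' -> {2}, take 2 (0->2 ok)
  t6 'y' -> {0,1}, take 1 (2->1 ok)
  t7 'y' -> {0,1}, take 1 (1->1 ok)
  t8 'y' -> {0,1}, take 1 (1->1 ok)
  t9 'y' -> {0,1}, take 1 (1->1 ok)
  t10 'y' -> {0,1}, take 1 (1->1 ok)
  t11 'y' -> {0,1}, take 0 (1->0 ok)
  t12 'y' -> {0,1}, take 0 (0->0 ok)
  t13 'z' -> {2}, take 2 (0->2 ok)
  t14 'z' -> {2}, take 2 (2->2 ok)

0,0,0,0,0,2,1,1,1,1,1,0,0,2,2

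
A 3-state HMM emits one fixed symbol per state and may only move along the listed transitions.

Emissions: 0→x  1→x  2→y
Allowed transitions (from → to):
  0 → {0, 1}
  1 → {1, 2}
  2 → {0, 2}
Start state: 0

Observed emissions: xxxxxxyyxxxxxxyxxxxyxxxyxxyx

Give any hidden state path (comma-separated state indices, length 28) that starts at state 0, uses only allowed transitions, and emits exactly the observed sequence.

0,0,1,1,1,1,2,2,0,0,0,0,1,1,2,0,1,1,1,2,0,0,1,2,0,1,2,0

  0: obs=x cand={0,1} pick 0 [start]
  1: obs=x cand={0,1} pick 0 [0->0 ok]
  2: obs=x cand={0,1} pick 1 [0->1 ok]
  3: obs=x cand={0,1} pick 1 [1->1 ok]
  4: obs=x cand={0,1} pick 1 [1->1 ok]
  5: obs=x cand={0,1} pick 1 [1->1 ok]
  6: obs=y cand={2} pick 2 [1->2 ok]
  7: obs=y cand={2} pick 2 [2->2 ok]
  8: obs=x cand={0,1} pick 0 [2->0 ok]
  9: obs=x cand={0,1} pick 0 [0->0 ok]
  10: obs=x cand={0,1} pick 0 [0->0 ok]
  11: obs=x cand={0,1} pick 0 [0->0 ok]
  12: obs=x cand={0,1} pick 1 [0->1 ok]
  13: obs=x cand={0,1} pick 1 [1->1 ok]
  14: obs=y cand={2} pick 2 [1->2 ok]
  15: obs=x cand={0,1} pick 0 [2->0 ok]
  16: obs=x cand={0,1} pick 1 [0->1 ok]
  17: obs=x cand={0,1} pick 1 [1->1 ok]
  18: obs=x cand={0,1} pick 1 [1->1 ok]
  19: obs=y cand={2} pick 2 [1->2 ok]
  20: obs=x cand={0,1} pick 0 [2->0 ok]
  21: obs=x cand={0,1} pick 0 [0->0 ok]
  22: obs=x cand={0,1} pick 1 [0->1 ok]
  23: obs=y cand={2} pick 2 [1->2 ok]
  24: obs=x cand={0,1} pick 0 [2->0 ok]
  25: obs=x cand={0,1} pick 1 [0->1 ok]
  26: obs=y cand={2} pick 2 [1->2 ok]
  27: obs=x cand={0,1} pick 0 [2->0 ok]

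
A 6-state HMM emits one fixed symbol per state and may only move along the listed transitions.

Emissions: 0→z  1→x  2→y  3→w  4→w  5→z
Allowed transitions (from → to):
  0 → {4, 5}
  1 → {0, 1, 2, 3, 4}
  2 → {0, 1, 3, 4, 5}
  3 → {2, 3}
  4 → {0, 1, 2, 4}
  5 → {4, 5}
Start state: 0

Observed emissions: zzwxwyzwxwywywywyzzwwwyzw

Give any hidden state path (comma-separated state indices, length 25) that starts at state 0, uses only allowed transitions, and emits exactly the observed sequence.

0,5,4,1,3,2,5,4,1,3,2,3,2,3,2,4,2,0,5,4,4,4,2,5,4

  [0] z  {0,5}  => 0  start
  [1] z  {0,5}  => 5  0->5 ok
  [2] w  {3,4}  => 4  5->4 ok
  [3] x  {1}  => 1  4->1 ok
  [4] w  {3,4}  => 3  1->3 ok
  [5] y  {2}  => 2  3->2 ok
  [6] z  {0,5}  => 5  2->5 ok
  [7] w  {3,4}  => 4  5->4 ok
  [8] x  {1}  => 1  4->1 ok
  [9] w  {3,4}  => 3  1->3 ok
  [10] y  {2}  => 2  3->2 ok
  [11] w  {3,4}  => 3  2->3 ok
  [12] y  {2}  => 2  3->2 ok
  [13] w  {3,4}  => 3  2->3 ok
  [14] y  {2}  => 2  3->2 ok
  [15] w  {3,4}  => 4  2->4 ok
  [16] y  {2}  => 2  4->2 ok
  [17] z  {0,5}  => 0  2->0 ok
  [18] z  {0,5}  => 5  0->5 ok
  [19] w  {3,4}  => 4  5->4 ok
  [20] w  {3,4}  => 4  4->4 ok
  [21] w  {3,4}  => 4  4->4 ok
  [22] y  {2}  => 2  4->2 ok
  [23] z  {0,5}  => 5  2->5 ok
  [24] w  {3,4}  => 4  5->4 ok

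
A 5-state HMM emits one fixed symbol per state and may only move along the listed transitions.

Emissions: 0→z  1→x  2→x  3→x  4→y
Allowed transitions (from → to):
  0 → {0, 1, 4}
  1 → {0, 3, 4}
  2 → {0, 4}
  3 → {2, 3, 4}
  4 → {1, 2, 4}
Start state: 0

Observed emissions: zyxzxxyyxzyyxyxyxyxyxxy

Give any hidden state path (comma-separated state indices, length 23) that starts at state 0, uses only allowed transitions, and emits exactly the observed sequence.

  0: obs=z cand={0} pick 0 [start]
  1: obs=y cand={4} pick 4 [0->4 ok]
  2: obs=x cand={1,2,3} pick 2 [4->2 ok]
  3: obs=z cand={0} pick 0 [2->0 ok]
  4: obs=x cand={1,2,3} pick 1 [0->1 ok]
  5: obs=x cand={1,2,3} pick 3 [1->3 ok]
  6: obs=y cand={4} pick 4 [3->4 ok]
  7: obs=y cand={4} pick 4 [4->4 ok]
  8: obs=x cand={1,2,3} pick 2 [4->2 ok]
  9: obs=z cand={0} pick 0 [2->0 ok]
  10: obs=y cand={4} pick 4 [0->4 ok]
  11: obs=y cand={4} pick 4 [4->4 ok]
  12: obs=x cand={1,2,3} pick 2 [4->2 ok]
  13: obs=y cand={4} pick 4 [2->4 ok]
  14: obs=x cand={1,2,3} pick 1 [4->1 ok]
  15: obs=y cand={4} pick 4 [1->4 ok]
  16: obs=x cand={1,2,3} pick 2 [4->2 ok]
  17: obs=y cand={4} pick 4 [2->4 ok]
  18: obs=x cand={1,2,3} pick 2 [4->2 ok]
  19: obs=y cand={4} pick 4 [2->4 ok]
  20: obs=x cand={1,2,3} pick 1 [4->1 ok]
  21: obs=x cand={1,2,3} pick 3 [1->3 ok]
  22: obs=y cand={4} pick 4 [3->4 ok]

0,4,2,0,1,3,4,4,2,0,4,4,2,4,1,4,2,4,2,4,1,3,4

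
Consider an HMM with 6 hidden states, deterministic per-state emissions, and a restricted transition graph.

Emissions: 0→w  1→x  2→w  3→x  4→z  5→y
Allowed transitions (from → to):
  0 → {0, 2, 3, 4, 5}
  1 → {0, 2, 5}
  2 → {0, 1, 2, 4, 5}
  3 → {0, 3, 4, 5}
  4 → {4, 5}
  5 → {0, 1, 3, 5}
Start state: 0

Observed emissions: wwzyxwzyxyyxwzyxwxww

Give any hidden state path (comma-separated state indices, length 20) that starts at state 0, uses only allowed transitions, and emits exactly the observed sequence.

  t0 'w' -> {0,2}, take 0 (start)
  t1 'w' -> {0,2}, take 0 (0->0 ok)
  t2 'z' -> {4}, take 4 (0->4 ok)
  t3 'y' -> {5}, take 5 (4->5 ok)
  t4 'x' -> {1,3}, take 3 (5->3 ok)
  t5 'w' -> {0,2}, take 0 (3->0 ok)
  t6 'z' -> {4}, take 4 (0->4 ok)
  t7 'y' -> {5}, take 5 (4->5 ok)
  t8 'x' -> {1,3}, take 1 (5->1 ok)
  t9 'y' -> {5}, take 5 (1->5 ok)
  t10 'y' -> {5}, take 5 (5->5 ok)
  t11 'x' -> {1,3}, take 1 (5->1 ok)
  t12 'w' -> {0,2}, take 2 (1->2 ok)
  t13 'z' -> {4}, take 4 (2->4 ok)
  t14 'y' -> {5}, take 5 (4->5 ok)
  t15 'x' -> {1,3}, take 1 (5->1 ok)
  t16 'w' -> {0,2}, take 2 (1->2 ok)
  t17 'x' -> {1,3}, take 1 (2->1 ok)
  t18 'w' -> {0,2}, take 2 (1->2 ok)
  t19 'w' -> {0,2}, take 2 (2->2 ok)

0,0,4,5,3,0,4,5,1,5,5,1,2,4,5,1,2,1,2,2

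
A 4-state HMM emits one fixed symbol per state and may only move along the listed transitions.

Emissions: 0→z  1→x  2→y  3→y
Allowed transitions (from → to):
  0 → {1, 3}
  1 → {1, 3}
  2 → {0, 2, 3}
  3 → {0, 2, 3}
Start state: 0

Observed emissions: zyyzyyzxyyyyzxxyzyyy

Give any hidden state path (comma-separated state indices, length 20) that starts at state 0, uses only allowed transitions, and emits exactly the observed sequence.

0,3,2,0,3,2,0,1,3,2,2,3,0,1,1,3,0,3,2,2

  [0] z  {0}  => 0  start
  [1] y  {2,3}  => 3  0->3 ok
  [2] y  {2,3}  => 2  3->2 ok
  [3] z  {0}  => 0  2->0 ok
  [4] y  {2,3}  => 3  0->3 ok
  [5] y  {2,3}  => 2  3->2 ok
  [6] z  {0}  => 0  2->0 ok
  [7] x  {1}  => 1  0->1 ok
  [8] y  {2,3}  => 3  1->3 ok
  [9] y  {2,3}  => 2  3->2 ok
  [10] y  {2,3}  => 2  2->2 ok
  [11] y  {2,3}  => 3  2->3 ok
  [12] z  {0}  => 0  3->0 ok
  [13] x  {1}  => 1  0->1 ok
  [14] x  {1}  => 1  1->1 ok
  [15] y  {2,3}  => 3  1->3 ok
  [16] z  {0}  => 0  3->0 ok
  [17] y  {2,3}  => 3  0->3 ok
  [18] y  {2,3}  => 2  3->2 ok
  [19] y  {2,3}  => 2  2->2 ok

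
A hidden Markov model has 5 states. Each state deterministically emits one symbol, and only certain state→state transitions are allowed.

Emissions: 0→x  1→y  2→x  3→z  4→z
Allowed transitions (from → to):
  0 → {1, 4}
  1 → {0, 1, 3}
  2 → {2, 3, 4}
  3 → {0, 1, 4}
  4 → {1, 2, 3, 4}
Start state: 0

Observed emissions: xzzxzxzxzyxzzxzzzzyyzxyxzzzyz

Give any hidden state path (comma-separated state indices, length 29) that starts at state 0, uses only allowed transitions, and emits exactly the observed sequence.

0,4,4,2,4,2,4,2,4,1,0,4,3,0,4,3,4,3,1,1,3,0,1,0,4,4,4,1,3

  pos 0: x in {0,2}, choose 0; start
  pos 1: z in {3,4}, choose 4; 0->4 ok
  pos 2: z in {3,4}, choose 4; 4->4 ok
  pos 3: x in {0,2}, choose 2; 4->2 ok
  pos 4: z in {3,4}, choose 4; 2->4 ok
  pos 5: x in {0,2}, choose 2; 4->2 ok
  pos 6: z in {3,4}, choose 4; 2->4 ok
  pos 7: x in {0,2}, choose 2; 4->2 ok
  pos 8: z in {3,4}, choose 4; 2->4 ok
  pos 9: y in {1}, choose 1; 4->1 ok
  pos 10: x in {0,2}, choose 0; 1->0 ok
  pos 11: z in {3,4}, choose 4; 0->4 ok
  pos 12: z in {3,4}, choose 3; 4->3 ok
  pos 13: x in {0,2}, choose 0; 3->0 ok
  pos 14: z in {3,4}, choose 4; 0->4 ok
  pos 15: z in {3,4}, choose 3; 4->3 ok
  pos 16: z in {3,4}, choose 4; 3->4 ok
  pos 17: z in {3,4}, choose 3; 4->3 ok
  pos 18: y in {1}, choose 1; 3->1 ok
  pos 19: y in {1}, choose 1; 1->1 ok
  pos 20: z in {3,4}, choose 3; 1->3 ok
  pos 21: x in {0,2}, choose 0; 3->0 ok
  pos 22: y in {1}, choose 1; 0->1 ok
  pos 23: x in {0,2}, choose 0; 1->0 ok
  pos 24: z in {3,4}, choose 4; 0->4 ok
  pos 25: z in {3,4}, choose 4; 4->4 ok
  pos 26: z in {3,4}, choose 4; 4->4 ok
  pos 27: y in {1}, choose 1; 4->1 ok
  pos 28: z in {3,4}, choose 3; 1->3 ok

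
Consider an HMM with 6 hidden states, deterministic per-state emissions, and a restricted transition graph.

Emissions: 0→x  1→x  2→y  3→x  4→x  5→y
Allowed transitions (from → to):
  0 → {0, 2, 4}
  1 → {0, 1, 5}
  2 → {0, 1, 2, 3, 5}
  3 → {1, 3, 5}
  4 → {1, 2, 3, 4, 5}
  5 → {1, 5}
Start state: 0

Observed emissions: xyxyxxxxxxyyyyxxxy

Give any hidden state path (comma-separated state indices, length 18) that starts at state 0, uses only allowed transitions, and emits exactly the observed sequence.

0,2,3,5,1,0,4,1,1,1,5,5,5,5,1,1,0,2

  pos 0: x in {0,1,3,4}, choose 0; start
  pos 1: y in {2,5}, choose 2; 0->2 ok
  pos 2: x in {0,1,3,4}, choose 3; 2->3 ok
  pos 3: y in {2,5}, choose 5; 3->5 ok
  pos 4: x in {0,1,3,4}, choose 1; 5->1 ok
  pos 5: x in {0,1,3,4}, choose 0; 1->0 ok
  pos 6: x in {0,1,3,4}, choose 4; 0->4 ok
  pos 7: x in {0,1,3,4}, choose 1; 4->1 ok
  pos 8: x in {0,1,3,4}, choose 1; 1->1 ok
  pos 9: x in {0,1,3,4}, choose 1; 1->1 ok
  pos 10: y in {2,5}, choose 5; 1->5 ok
  pos 11: y in {2,5}, choose 5; 5->5 ok
  pos 12: y in {2,5}, choose 5; 5->5 ok
  pos 13: y in {2,5}, choose 5; 5->5 ok
  pos 14: x in {0,1,3,4}, choose 1; 5->1 ok
  pos 15: x in {0,1,3,4}, choose 1; 1->1 ok
  pos 16: x in {0,1,3,4}, choose 0; 1->0 ok
  pos 17: y in {2,5}, choose 2; 0->2 ok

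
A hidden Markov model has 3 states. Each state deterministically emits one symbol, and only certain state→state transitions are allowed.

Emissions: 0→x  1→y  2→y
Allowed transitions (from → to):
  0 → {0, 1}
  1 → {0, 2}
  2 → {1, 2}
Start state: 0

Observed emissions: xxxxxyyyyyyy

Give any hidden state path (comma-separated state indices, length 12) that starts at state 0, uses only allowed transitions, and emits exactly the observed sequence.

  pos 0: x in {0}, choose 0; start
  pos 1: x in {0}, choose 0; 0->0 ok
  pos 2: x in {0}, choose 0; 0->0 ok
  pos 3: x in {0}, choose 0; 0->0 ok
  pos 4: x in {0}, choose 0; 0->0 ok
  pos 5: y in {1,2}, choose 1; 0->1 ok
  pos 6: y in {1,2}, choose 2; 1->2 ok
  pos 7: y in {1,2}, choose 2; 2->2 ok
  pos 8: y in {1,2}, choose 2; 2->2 ok
  pos 9: y in {1,2}, choose 1; 2->1 ok
  pos 10: y in {1,2}, choose 2; 1->2 ok
  pos 11: y in {1,2}, choose 1; 2->1 ok

0,0,0,0,0,1,2,2,2,1,2,1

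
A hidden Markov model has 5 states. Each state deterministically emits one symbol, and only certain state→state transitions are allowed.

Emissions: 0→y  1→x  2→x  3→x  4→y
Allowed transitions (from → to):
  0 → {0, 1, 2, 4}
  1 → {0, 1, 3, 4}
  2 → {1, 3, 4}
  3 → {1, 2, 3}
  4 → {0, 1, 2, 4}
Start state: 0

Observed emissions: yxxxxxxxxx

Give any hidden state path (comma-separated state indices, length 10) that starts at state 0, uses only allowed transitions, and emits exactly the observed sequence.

0,2,3,3,1,3,2,1,3,1

  t0 'y' -> {0,4}, take 0 (start)
  t1 'x' -> {1,2,3}, take 2 (0->2 ok)
  t2 'x' -> {1,2,3}, take 3 (2->3 ok)
  t3 'x' -> {1,2,3}, take 3 (3->3 ok)
  t4 'x' -> {1,2,3}, take 1 (3->1 ok)
  t5 'x' -> {1,2,3}, take 3 (1->3 ok)
  t6 'x' -> {1,2,3}, take 2 (3->2 ok)
  t7 'x' -> {1,2,3}, take 1 (2->1 ok)
  t8 'x' -> {1,2,3}, take 3 (1->3 ok)
  t9 'x' -> {1,2,3}, take 1 (3->1 ok)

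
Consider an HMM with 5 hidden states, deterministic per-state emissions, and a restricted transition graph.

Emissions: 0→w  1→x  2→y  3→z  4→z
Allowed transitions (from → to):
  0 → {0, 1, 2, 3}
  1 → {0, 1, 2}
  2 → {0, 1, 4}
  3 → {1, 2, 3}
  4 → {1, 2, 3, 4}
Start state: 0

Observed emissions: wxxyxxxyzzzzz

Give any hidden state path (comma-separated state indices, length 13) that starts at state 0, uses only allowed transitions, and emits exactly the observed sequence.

0,1,1,2,1,1,1,2,4,4,4,4,3

  pos 0: w in {0}, choose 0; start
  pos 1: x in {1}, choose 1; 0->1 ok
  pos 2: x in {1}, choose 1; 1->1 ok
  pos 3: y in {2}, choose 2; 1->2 ok
  pos 4: x in {1}, choose 1; 2->1 ok
  pos 5: x in {1}, choose 1; 1->1 ok
  pos 6: x in {1}, choose 1; 1->1 ok
  pos 7: y in {2}, choose 2; 1->2 ok
  pos 8: z in {3,4}, choose 4; 2->4 ok
  pos 9: z in {3,4}, choose 4; 4->4 ok
  pos 10: z in {3,4}, choose 4; 4->4 ok
  pos 11: z in {3,4}, choose 4; 4->4 ok
  pos 12: z in {3,4}, choose 3; 4->3 ok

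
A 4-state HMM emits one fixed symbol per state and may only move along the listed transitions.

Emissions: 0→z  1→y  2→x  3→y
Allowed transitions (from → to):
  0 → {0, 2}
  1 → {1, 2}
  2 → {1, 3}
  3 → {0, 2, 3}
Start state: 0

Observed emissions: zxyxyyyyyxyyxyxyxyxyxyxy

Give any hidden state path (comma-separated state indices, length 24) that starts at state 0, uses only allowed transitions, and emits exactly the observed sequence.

  [0] z  {0}  => 0  start
  [1] x  {2}  => 2  0->2 ok
  [2] y  {1,3}  => 1  2->1 ok
  [3] x  {2}  => 2  1->2 ok
  [4] y  {1,3}  => 1  2->1 ok
  [5] y  {1,3}  => 1  1->1 ok
  [6] y  {1,3}  => 1  1->1 ok
  [7] y  {1,3}  => 1  1->1 ok
  [8] y  {1,3}  => 1  1->1 ok
  [9] x  {2}  => 2  1->2 ok
  [10] y  {1,3}  => 1  2->1 ok
  [11] y  {1,3}  => 1  1->1 ok
  [12] x  {2}  => 2  1->2 ok
  [13] y  {1,3}  => 1  2->1 ok
  [14] x  {2}  => 2  1->2 ok
  [15] y  {1,3}  => 3  2->3 ok
  [16] x  {2}  => 2  3->2 ok
  [17] y  {1,3}  => 1  2->1 ok
  [18] x  {2}  => 2  1->2 ok
  [19] y  {1,3}  => 1  2->1 ok
  [20] x  {2}  => 2  1->2 ok
  [21] y  {1,3}  => 3  2->3 ok
  [22] x  {2}  => 2  3->2 ok
  [23] y  {1,3}  => 1  2->1 ok

0,2,1,2,1,1,1,1,1,2,1,1,2,1,2,3,2,1,2,1,2,3,2,1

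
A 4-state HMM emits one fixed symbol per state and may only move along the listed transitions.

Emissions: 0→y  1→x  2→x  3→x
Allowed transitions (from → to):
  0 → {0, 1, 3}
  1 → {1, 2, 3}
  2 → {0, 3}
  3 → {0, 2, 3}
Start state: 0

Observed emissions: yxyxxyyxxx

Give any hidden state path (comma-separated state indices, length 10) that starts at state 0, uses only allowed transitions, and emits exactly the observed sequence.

  0: obs=y cand={0} pick 0 [start]
  1: obs=x cand={1,2,3} pick 3 [0->3 ok]
  2: obs=y cand={0} pick 0 [3->0 ok]
  3: obs=x cand={1,2,3} pick 1 [0->1 ok]
  4: obs=x cand={1,2,3} pick 2 [1->2 ok]
  5: obs=y cand={0} pick 0 [2->0 ok]
  6: obs=y cand={0} pick 0 [0->0 ok]
  7: obs=x cand={1,2,3} pick 1 [0->1 ok]
  8: obs=x cand={1,2,3} pick 2 [1->2 ok]
  9: obs=x cand={1,2,3} pick 3 [2->3 ok]

0,3,0,1,2,0,0,1,2,3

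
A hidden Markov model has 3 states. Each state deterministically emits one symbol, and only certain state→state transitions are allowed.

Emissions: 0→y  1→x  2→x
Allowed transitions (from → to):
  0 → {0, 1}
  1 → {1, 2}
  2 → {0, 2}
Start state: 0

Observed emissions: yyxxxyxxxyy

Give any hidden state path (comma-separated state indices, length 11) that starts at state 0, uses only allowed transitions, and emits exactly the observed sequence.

0,0,1,1,2,0,1,1,2,0,0

  0: obs=y cand={0} pick 0 [start]
  1: obs=y cand={0} pick 0 [0->0 ok]
  2: obs=x cand={1,2} pick 1 [0->1 ok]
  3: obs=x cand={1,2} pick 1 [1->1 ok]
  4: obs=x cand={1,2} pick 2 [1->2 ok]
  5: obs=y cand={0} pick 0 [2->0 ok]
  6: obs=x cand={1,2} pick 1 [0->1 ok]
  7: obs=x cand={1,2} pick 1 [1->1 ok]
  8: obs=x cand={1,2} pick 2 [1->2 ok]
  9: obs=y cand={0} pick 0 [2->0 ok]
  10: obs=y cand={0} pick 0 [0->0 ok]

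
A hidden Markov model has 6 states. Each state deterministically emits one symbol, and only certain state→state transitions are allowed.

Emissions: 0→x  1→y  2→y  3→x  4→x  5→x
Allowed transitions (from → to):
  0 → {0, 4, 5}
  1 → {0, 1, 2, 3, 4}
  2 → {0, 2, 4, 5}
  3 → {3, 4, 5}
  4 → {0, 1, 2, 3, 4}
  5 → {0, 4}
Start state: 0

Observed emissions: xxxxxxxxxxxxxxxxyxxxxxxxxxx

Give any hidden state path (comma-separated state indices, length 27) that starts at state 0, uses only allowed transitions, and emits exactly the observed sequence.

  t0 'x' -> {0,3,4,5}, take 0 (start)
  t1 'x' -> {0,3,4,5}, take 5 (0->5 ok)
  t2 'x' -> {0,3,4,5}, take 4 (5->4 ok)
  t3 'x' -> {0,3,4,5}, take 3 (4->3 ok)
  t4 'x' -> {0,3,4,5}, take 5 (3->5 ok)
  t5 'x' -> {0,3,4,5}, take 4 (5->4 ok)
  t6 'x' -> {0,3,4,5}, take 3 (4->3 ok)
  t7 'x' -> {0,3,4,5}, take 5 (3->5 ok)
  t8 'x' -> {0,3,4,5}, take 4 (5->4 ok)
  t9 'x' -> {0,3,4,5}, take 3 (4->3 ok)
  t10 'x' -> {0,3,4,5}, take 3 (3->3 ok)
  t11 'x' -> {0,3,4,5}, take 5 (3->5 ok)
  t12 'x' -> {0,3,4,5}, take 0 (5->0 ok)
  t13 'x' -> {0,3,4,5}, take 0 (0->0 ok)
  t14 'x' -> {0,3,4,5}, take 0 (0->0 ok)
  t15 'x' -> {0,3,4,5}, take 4 (0->4 ok)
  t16 'y' -> {1,2}, take 2 (4->2 ok)
  t17 'x' -> {0,3,4,5}, take 4 (2->4 ok)
  t18 'x' -> {0,3,4,5}, take 0 (4->0 ok)
  t19 'x' -> {0,3,4,5}, take 0 (0->0 ok)
  t20 'x' -> {0,3,4,5}, take 0 (0->0 ok)
  t21 'x' -> {0,3,4,5}, take 0 (0->0 ok)
  t22 'x' -> {0,3,4,5}, take 0 (0->0 ok)
  t23 'x' -> {0,3,4,5}, take 4 (0->4 ok)
  t24 'x' -> {0,3,4,5}, take 3 (4->3 ok)
  t25 'x' -> {0,3,4,5}, take 5 (3->5 ok)
  t26 'x' -> {0,3,4,5}, take 0 (5->0 ok)

0,5,4,3,5,4,3,5,4,3,3,5,0,0,0,4,2,4,0,0,0,0,0,4,3,5,0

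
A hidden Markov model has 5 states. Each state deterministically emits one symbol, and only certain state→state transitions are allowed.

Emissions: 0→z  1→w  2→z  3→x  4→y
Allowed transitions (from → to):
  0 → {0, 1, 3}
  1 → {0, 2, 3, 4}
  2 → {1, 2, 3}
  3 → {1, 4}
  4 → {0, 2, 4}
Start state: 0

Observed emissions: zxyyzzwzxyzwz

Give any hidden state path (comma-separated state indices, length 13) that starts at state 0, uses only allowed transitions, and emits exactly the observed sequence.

0,3,4,4,0,0,1,2,3,4,0,1,2

  t0 'z' -> {0,2}, take 0 (start)
  t1 'x' -> {3}, take 3 (0->3 ok)
  t2 'y' -> {4}, take 4 (3->4 ok)
  t3 'y' -> {4}, take 4 (4->4 ok)
  t4 'z' -> {0,2}, take 0 (4->0 ok)
  t5 'z' -> {0,2}, take 0 (0->0 ok)
  t6 'w' -> {1}, take 1 (0->1 ok)
  t7 'z' -> {0,2}, take 2 (1->2 ok)
  t8 'x' -> {3}, take 3 (2->3 ok)
  t9 'y' -> {4}, take 4 (3->4 ok)
  t10 'z' -> {0,2}, take 0 (4->0 ok)
  t11 'w' -> {1}, take 1 (0->1 ok)
  t12 'z' -> {0,2}, take 2 (1->2 ok)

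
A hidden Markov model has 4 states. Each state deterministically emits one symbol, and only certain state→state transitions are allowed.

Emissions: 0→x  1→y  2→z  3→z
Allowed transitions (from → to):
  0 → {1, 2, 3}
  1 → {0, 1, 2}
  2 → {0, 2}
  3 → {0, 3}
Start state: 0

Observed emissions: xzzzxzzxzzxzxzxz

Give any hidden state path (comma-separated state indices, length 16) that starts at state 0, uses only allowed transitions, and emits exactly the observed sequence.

  t0 'x' -> {0}, take 0 (start)
  t1 'z' -> {2,3}, take 3 (0->3 ok)
  t2 'z' -> {2,3}, take 3 (3->3 ok)
  t3 'z' -> {2,3}, take 3 (3->3 ok)
  t4 'x' -> {0}, take 0 (3->0 ok)
  t5 'z' -> {2,3}, take 2 (0->2 ok)
  t6 'z' -> {2,3}, take 2 (2->2 ok)
  t7 'x' -> {0}, take 0 (2->0 ok)
  t8 'z' -> {2,3}, take 3 (0->3 ok)
  t9 'z' -> {2,3}, take 3 (3->3 ok)
  t10 'x' -> {0}, take 0 (3->0 ok)
  t11 'z' -> {2,3}, take 2 (0->2 ok)
  t12 'x' -> {0}, take 0 (2->0 ok)
  t13 'z' -> {2,3}, take 3 (0->3 ok)
  t14 'x' -> {0}, take 0 (3->0 ok)
  t15 'z' -> {2,3}, take 3 (0->3 ok)

0,3,3,3,0,2,2,0,3,3,0,2,0,3,0,3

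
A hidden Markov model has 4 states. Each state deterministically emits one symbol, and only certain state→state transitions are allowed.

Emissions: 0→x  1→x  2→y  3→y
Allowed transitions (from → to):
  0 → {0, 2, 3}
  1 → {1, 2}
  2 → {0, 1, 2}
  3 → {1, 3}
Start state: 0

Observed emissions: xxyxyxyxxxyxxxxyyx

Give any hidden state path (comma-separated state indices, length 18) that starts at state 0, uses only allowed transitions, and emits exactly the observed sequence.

  0: obs=x cand={0,1} pick 0 [start]
  1: obs=x cand={0,1} pick 0 [0->0 ok]
  2: obs=y cand={2,3} pick 3 [0->3 ok]
  3: obs=x cand={0,1} pick 1 [3->1 ok]
  4: obs=y cand={2,3} pick 2 [1->2 ok]
  5: obs=x cand={0,1} pick 0 [2->0 ok]
  6: obs=y cand={2,3} pick 2 [0->2 ok]
  7: obs=x cand={0,1} pick 1 [2->1 ok]
  8: obs=x cand={0,1} pick 1 [1->1 ok]
  9: obs=x cand={0,1} pick 1 [1->1 ok]
  10: obs=y cand={2,3} pick 2 [1->2 ok]
  11: obs=x cand={0,1} pick 1 [2->1 ok]
  12: obs=x cand={0,1} pick 1 [1->1 ok]
  13: obs=x cand={0,1} pick 1 [1->1 ok]
  14: obs=x cand={0,1} pick 1 [1->1 ok]
  15: obs=y cand={2,3} pick 2 [1->2 ok]
  16: obs=y cand={2,3} pick 2 [2->2 ok]
  17: obs=x cand={0,1} pick 1 [2->1 ok]

0,0,3,1,2,0,2,1,1,1,2,1,1,1,1,2,2,1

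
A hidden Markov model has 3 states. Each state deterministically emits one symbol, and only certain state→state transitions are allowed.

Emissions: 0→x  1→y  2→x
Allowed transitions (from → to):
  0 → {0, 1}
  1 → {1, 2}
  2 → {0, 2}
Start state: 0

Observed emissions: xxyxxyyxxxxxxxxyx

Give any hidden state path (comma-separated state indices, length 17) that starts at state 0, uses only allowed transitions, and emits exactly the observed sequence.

  pos 0: x in {0,2}, choose 0; start
  pos 1: x in {0,2}, choose 0; 0->0 ok
  pos 2: y in {1}, choose 1; 0->1 ok
  pos 3: x in {0,2}, choose 2; 1->2 ok
  pos 4: x in {0,2}, choose 0; 2->0 ok
  pos 5: y in {1}, choose 1; 0->1 ok
  pos 6: y in {1}, choose 1; 1->1 ok
  pos 7: x in {0,2}, choose 2; 1->2 ok
  pos 8: x in {0,2}, choose 2; 2->2 ok
  pos 9: x in {0,2}, choose 2; 2->2 ok
  pos 10: x in {0,2}, choose 2; 2->2 ok
  pos 11: x in {0,2}, choose 0; 2->0 ok
  pos 12: x in {0,2}, choose 0; 0->0 ok
  pos 13: x in {0,2}, choose 0; 0->0 ok
  pos 14: x in {0,2}, choose 0; 0->0 ok
  pos 15: y in {1}, choose 1; 0->1 ok
  pos 16: x in {0,2}, choose 2; 1->2 ok

0,0,1,2,0,1,1,2,2,2,2,0,0,0,0,1,2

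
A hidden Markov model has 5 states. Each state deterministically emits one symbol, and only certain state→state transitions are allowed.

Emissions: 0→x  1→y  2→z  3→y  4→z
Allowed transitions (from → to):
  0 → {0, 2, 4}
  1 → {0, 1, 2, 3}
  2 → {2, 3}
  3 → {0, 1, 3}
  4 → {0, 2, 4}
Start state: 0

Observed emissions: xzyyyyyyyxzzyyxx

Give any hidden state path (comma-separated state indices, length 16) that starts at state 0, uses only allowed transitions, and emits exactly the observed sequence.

0,2,3,1,1,3,3,3,1,0,4,2,3,1,0,0

  0: obs=x cand={0} pick 0 [start]
  1: obs=z cand={2,4} pick 2 [0->2 ok]
  2: obs=y cand={1,3} pick 3 [2->3 ok]
  3: obs=y cand={1,3} pick 1 [3->1 ok]
  4: obs=y cand={1,3} pick 1 [1->1 ok]
  5: obs=y cand={1,3} pick 3 [1->3 ok]
  6: obs=y cand={1,3} pick 3 [3->3 ok]
  7: obs=y cand={1,3} pick 3 [3->3 ok]
  8: obs=y cand={1,3} pick 1 [3->1 ok]
  9: obs=x cand={0} pick 0 [1->0 ok]
  10: obs=z cand={2,4} pick 4 [0->4 ok]
  11: obs=z cand={2,4} pick 2 [4->2 ok]
  12: obs=y cand={1,3} pick 3 [2->3 ok]
  13: obs=y cand={1,3} pick 1 [3->1 ok]
  14: obs=x cand={0} pick 0 [1->0 ok]
  15: obs=x cand={0} pick 0 [0->0 ok]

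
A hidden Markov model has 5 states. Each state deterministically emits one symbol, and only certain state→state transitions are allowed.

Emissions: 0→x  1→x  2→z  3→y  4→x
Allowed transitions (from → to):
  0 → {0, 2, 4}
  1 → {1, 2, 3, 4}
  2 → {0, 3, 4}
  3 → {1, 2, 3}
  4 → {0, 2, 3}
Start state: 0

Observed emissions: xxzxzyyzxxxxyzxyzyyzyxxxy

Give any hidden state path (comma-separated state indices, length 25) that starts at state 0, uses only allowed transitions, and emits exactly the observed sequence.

  [0] x  {0,1,4}  => 0  start
  [1] x  {0,1,4}  => 0  0->0 ok
  [2] z  {2}  => 2  0->2 ok
  [3] x  {0,1,4}  => 4  2->4 ok
  [4] z  {2}  => 2  4->2 ok
  [5] y  {3}  => 3  2->3 ok
  [6] y  {3}  => 3  3->3 ok
  [7] z  {2}  => 2  3->2 ok
  [8] x  {0,1,4}  => 4  2->4 ok
  [9] x  {0,1,4}  => 0  4->0 ok
  [10] x  {0,1,4}  => 0  0->0 ok
  [11] x  {0,1,4}  => 4  0->4 ok
  [12] y  {3}  => 3  4->3 ok
  [13] z  {2}  => 2  3->2 ok
  [14] x  {0,1,4}  => 4  2->4 ok
  [15] y  {3}  => 3  4->3 ok
  [16] z  {2}  => 2  3->2 ok
  [17] y  {3}  => 3  2->3 ok
  [18] y  {3}  => 3  3->3 ok
  [19] z  {2}  => 2  3->2 ok
  [20] y  {3}  => 3  2->3 ok
  [21] x  {0,1,4}  => 1  3->1 ok
  [22] x  {0,1,4}  => 1  1->1 ok
  [23] x  {0,1,4}  => 1  1->1 ok
  [24] y  {3}  => 3  1->3 ok

0,0,2,4,2,3,3,2,4,0,0,4,3,2,4,3,2,3,3,2,3,1,1,1,3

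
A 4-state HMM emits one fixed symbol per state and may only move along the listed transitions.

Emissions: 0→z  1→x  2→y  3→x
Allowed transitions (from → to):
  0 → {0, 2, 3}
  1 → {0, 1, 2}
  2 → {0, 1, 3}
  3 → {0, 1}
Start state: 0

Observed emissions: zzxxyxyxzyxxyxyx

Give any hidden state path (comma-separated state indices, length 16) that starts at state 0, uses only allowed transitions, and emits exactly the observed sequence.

0,0,3,1,2,1,2,1,0,2,1,1,2,1,2,3

  0: obs=z cand={0} pick 0 [start]
  1: obs=z cand={0} pick 0 [0->0 ok]
  2: obs=x cand={1,3} pick 3 [0->3 ok]
  3: obs=x cand={1,3} pick 1 [3->1 ok]
  4: obs=y cand={2} pick 2 [1->2 ok]
  5: obs=x cand={1,3} pick 1 [2->1 ok]
  6: obs=y cand={2} pick 2 [1->2 ok]
  7: obs=x cand={1,3} pick 1 [2->1 ok]
  8: obs=z cand={0} pick 0 [1->0 ok]
  9: obs=y cand={2} pick 2 [0->2 ok]
  10: obs=x cand={1,3} pick 1 [2->1 ok]
  11: obs=x cand={1,3} pick 1 [1->1 ok]
  12: obs=y cand={2} pick 2 [1->2 ok]
  13: obs=x cand={1,3} pick 1 [2->1 ok]
  14: obs=y cand={2} pick 2 [1->2 ok]
  15: obs=x cand={1,3} pick 3 [2->3 ok]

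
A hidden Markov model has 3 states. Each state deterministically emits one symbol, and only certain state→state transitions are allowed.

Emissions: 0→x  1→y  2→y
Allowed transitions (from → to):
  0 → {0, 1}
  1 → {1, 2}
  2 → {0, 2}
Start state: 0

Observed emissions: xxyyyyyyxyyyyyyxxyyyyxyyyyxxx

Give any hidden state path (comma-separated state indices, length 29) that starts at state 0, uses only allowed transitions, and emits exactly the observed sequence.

  0: obs=x cand={0} pick 0 [start]
  1: obs=x cand={0} pick 0 [0->0 ok]
  2: obs=y cand={1,2} pick 1 [0->1 ok]
  3: obs=y cand={1,2} pick 1 [1->1 ok]
  4: obs=y cand={1,2} pick 2 [1->2 ok]
  5: obs=y cand={1,2} pick 2 [2->2 ok]
  6: obs=y cand={1,2} pick 2 [2->2 ok]
  7: obs=y cand={1,2} pick 2 [2->2 ok]
  8: obs=x cand={0} pick 0 [2->0 ok]
  9: obs=y cand={1,2} pick 1 [0->1 ok]
  10: obs=y cand={1,2} pick 1 [1->1 ok]
  11: obs=y cand={1,2} pick 1 [1->1 ok]
  12: obs=y cand={1,2} pick 1 [1->1 ok]
  13: obs=y cand={1,2} pick 1 [1->1 ok]
  14: obs=y cand={1,2} pick 2 [1->2 ok]
  15: obs=x cand={0} pick 0 [2->0 ok]
  16: obs=x cand={0} pick 0 [0->0 ok]
  17: obs=y cand={1,2} pick 1 [0->1 ok]
  18: obs=y cand={1,2} pick 1 [1->1 ok]
  19: obs=y cand={1,2} pick 1 [1->1 ok]
  20: obs=y cand={1,2} pick 2 [1->2 ok]
  21: obs=x cand={0} pick 0 [2->0 ok]
  22: obs=y cand={1,2} pick 1 [0->1 ok]
  23: obs=y cand={1,2} pick 2 [1->2 ok]
  24: obs=y cand={1,2} pick 2 [2->2 ok]
  25: obs=y cand={1,2} pick 2 [2->2 ok]
  26: obs=x cand={0} pick 0 [2->0 ok]
  27: obs=x cand={0} pick 0 [0->0 ok]
  28: obs=x cand={0} pick 0 [0->0 ok]

0,0,1,1,2,2,2,2,0,1,1,1,1,1,2,0,0,1,1,1,2,0,1,2,2,2,0,0,0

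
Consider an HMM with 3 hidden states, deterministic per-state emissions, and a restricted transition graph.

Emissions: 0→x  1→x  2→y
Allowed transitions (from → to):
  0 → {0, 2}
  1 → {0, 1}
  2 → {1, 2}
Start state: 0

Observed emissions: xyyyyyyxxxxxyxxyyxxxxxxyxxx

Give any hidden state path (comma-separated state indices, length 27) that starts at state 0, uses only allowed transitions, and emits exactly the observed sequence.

  [0] x  {0,1}  => 0  start
  [1] y  {2}  => 2  0->2 ok
  [2] y  {2}  => 2  2->2 ok
  [3] y  {2}  => 2  2->2 ok
  [4] y  {2}  => 2  2->2 ok
  [5] y  {2}  => 2  2->2 ok
  [6] y  {2}  => 2  2->2 ok
  [7] x  {0,1}  => 1  2->1 ok
  [8] x  {0,1}  => 1  1->1 ok
  [9] x  {0,1}  => 1  1->1 ok
  [10] x  {0,1}  => 1  1->1 ok
  [11] x  {0,1}  => 0  1->0 ok
  [12] y  {2}  => 2  0->2 ok
  [13] x  {0,1}  => 1  2->1 ok
  [14] x  {0,1}  => 0  1->0 ok
  [15] y  {2}  => 2  0->2 ok
  [16] y  {2}  => 2  2->2 ok
  [17] x  {0,1}  => 1  2->1 ok
  [18] x  {0,1}  => 1  1->1 ok
  [19] x  {0,1}  => 1  1->1 ok
  [20] x  {0,1}  => 1  1->1 ok
  [21] x  {0,1}  => 1  1->1 ok
  [22] x  {0,1}  => 0  1->0 ok
  [23] y  {2}  => 2  0->2 ok
  [24] x  {0,1}  => 1  2->1 ok
  [25] x  {0,1}  => 0  1->0 ok
  [26] x  {0,1}  => 0  0->0 ok

0,2,2,2,2,2,2,1,1,1,1,0,2,1,0,2,2,1,1,1,1,1,0,2,1,0,0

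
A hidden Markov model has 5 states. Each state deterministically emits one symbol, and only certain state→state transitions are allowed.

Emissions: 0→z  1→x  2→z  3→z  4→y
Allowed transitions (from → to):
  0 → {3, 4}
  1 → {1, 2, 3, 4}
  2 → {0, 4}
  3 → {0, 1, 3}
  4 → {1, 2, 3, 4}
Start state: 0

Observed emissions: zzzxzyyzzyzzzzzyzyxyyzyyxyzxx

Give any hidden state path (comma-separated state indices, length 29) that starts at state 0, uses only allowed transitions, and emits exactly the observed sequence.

0,3,3,1,2,4,4,3,0,4,3,0,3,3,0,4,2,4,1,4,4,2,4,4,1,4,3,1,1

  0: obs=z cand={0,2,3} pick 0 [start]
  1: obs=z cand={0,2,3} pick 3 [0->3 ok]
  2: obs=z cand={0,2,3} pick 3 [3->3 ok]
  3: obs=x cand={1} pick 1 [3->1 ok]
  4: obs=z cand={0,2,3} pick 2 [1->2 ok]
  5: obs=y cand={4} pick 4 [2->4 ok]
  6: obs=y cand={4} pick 4 [4->4 ok]
  7: obs=z cand={0,2,3} pick 3 [4->3 ok]
  8: obs=z cand={0,2,3} pick 0 [3->0 ok]
  9: obs=y cand={4} pick 4 [0->4 ok]
  10: obs=z cand={0,2,3} pick 3 [4->3 ok]
  11: obs=z cand={0,2,3} pick 0 [3->0 ok]
  12: obs=z cand={0,2,3} pick 3 [0->3 ok]
  13: obs=z cand={0,2,3} pick 3 [3->3 ok]
  14: obs=z cand={0,2,3} pick 0 [3->0 ok]
  15: obs=y cand={4} pick 4 [0->4 ok]
  16: obs=z cand={0,2,3} pick 2 [4->2 ok]
  17: obs=y cand={4} pick 4 [2->4 ok]
  18: obs=x cand={1} pick 1 [4->1 ok]
  19: obs=y cand={4} pick 4 [1->4 ok]
  20: obs=y cand={4} pick 4 [4->4 ok]
  21: obs=z cand={0,2,3} pick 2 [4->2 ok]
  22: obs=y cand={4} pick 4 [2->4 ok]
  23: obs=y cand={4} pick 4 [4->4 ok]
  24: obs=x cand={1} pick 1 [4->1 ok]
  25: obs=y cand={4} pick 4 [1->4 ok]
  26: obs=z cand={0,2,3} pick 3 [4->3 ok]
  27: obs=x cand={1} pick 1 [3->1 ok]
  28: obs=x cand={1} pick 1 [1->1 ok]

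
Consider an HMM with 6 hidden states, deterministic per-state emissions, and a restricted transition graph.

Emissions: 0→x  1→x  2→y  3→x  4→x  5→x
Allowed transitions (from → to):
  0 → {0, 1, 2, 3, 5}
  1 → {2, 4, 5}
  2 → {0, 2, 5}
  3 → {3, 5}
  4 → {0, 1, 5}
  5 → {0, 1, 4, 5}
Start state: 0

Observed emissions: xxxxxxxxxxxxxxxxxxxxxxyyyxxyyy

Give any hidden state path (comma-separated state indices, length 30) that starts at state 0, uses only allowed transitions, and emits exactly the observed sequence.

0,0,0,5,5,0,3,3,3,3,3,3,3,3,3,5,1,4,5,5,4,1,2,2,2,5,1,2,2,2

  0: obs=x cand={0,1,3,4,5} pick 0 [start]
  1: obs=x cand={0,1,3,4,5} pick 0 [0->0 ok]
  2: obs=x cand={0,1,3,4,5} pick 0 [0->0 ok]
  3: obs=x cand={0,1,3,4,5} pick 5 [0->5 ok]
  4: obs=x cand={0,1,3,4,5} pick 5 [5->5 ok]
  5: obs=x cand={0,1,3,4,5} pick 0 [5->0 ok]
  6: obs=x cand={0,1,3,4,5} pick 3 [0->3 ok]
  7: obs=x cand={0,1,3,4,5} pick 3 [3->3 ok]
  8: obs=x cand={0,1,3,4,5} pick 3 [3->3 ok]
  9: obs=x cand={0,1,3,4,5} pick 3 [3->3 ok]
  10: obs=x cand={0,1,3,4,5} pick 3 [3->3 ok]
  11: obs=x cand={0,1,3,4,5} pick 3 [3->3 ok]
  12: obs=x cand={0,1,3,4,5} pick 3 [3->3 ok]
  13: obs=x cand={0,1,3,4,5} pick 3 [3->3 ok]
  14: obs=x cand={0,1,3,4,5} pick 3 [3->3 ok]
  15: obs=x cand={0,1,3,4,5} pick 5 [3->5 ok]
  16: obs=x cand={0,1,3,4,5} pick 1 [5->1 ok]
  17: obs=x cand={0,1,3,4,5} pick 4 [1->4 ok]
  18: obs=x cand={0,1,3,4,5} pick 5 [4->5 ok]
  19: obs=x cand={0,1,3,4,5} pick 5 [5->5 ok]
  20: obs=x cand={0,1,3,4,5} pick 4 [5->4 ok]
  21: obs=x cand={0,1,3,4,5} pick 1 [4->1 ok]
  22: obs=y cand={2} pick 2 [1->2 ok]
  23: obs=y cand={2} pick 2 [2->2 ok]
  24: obs=y cand={2} pick 2 [2->2 ok]
  25: obs=x cand={0,1,3,4,5} pick 5 [2->5 ok]
  26: obs=x cand={0,1,3,4,5} pick 1 [5->1 ok]
  27: obs=y cand={2} pick 2 [1->2 ok]
  28: obs=y cand={2} pick 2 [2->2 ok]
  29: obs=y cand={2} pick 2 [2->2 ok]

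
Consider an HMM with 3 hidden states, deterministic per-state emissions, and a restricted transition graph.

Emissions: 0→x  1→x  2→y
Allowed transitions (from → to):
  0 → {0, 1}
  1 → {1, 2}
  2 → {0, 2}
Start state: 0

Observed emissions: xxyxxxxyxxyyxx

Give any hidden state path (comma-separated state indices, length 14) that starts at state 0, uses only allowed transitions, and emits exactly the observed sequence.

0,1,2,0,0,0,1,2,0,1,2,2,0,1

  [0] x  {0,1}  => 0  start
  [1] x  {0,1}  => 1  0->1 ok
  [2] y  {2}  => 2  1->2 ok
  [3] x  {0,1}  => 0  2->0 ok
  [4] x  {0,1}  => 0  0->0 ok
  [5] x  {0,1}  => 0  0->0 ok
  [6] x  {0,1}  => 1  0->1 ok
  [7] y  {2}  => 2  1->2 ok
  [8] x  {0,1}  => 0  2->0 ok
  [9] x  {0,1}  => 1  0->1 ok
  [10] y  {2}  => 2  1->2 ok
  [11] y  {2}  => 2  2->2 ok
  [12] x  {0,1}  => 0  2->0 ok
  [13] x  {0,1}  => 1  0->1 ok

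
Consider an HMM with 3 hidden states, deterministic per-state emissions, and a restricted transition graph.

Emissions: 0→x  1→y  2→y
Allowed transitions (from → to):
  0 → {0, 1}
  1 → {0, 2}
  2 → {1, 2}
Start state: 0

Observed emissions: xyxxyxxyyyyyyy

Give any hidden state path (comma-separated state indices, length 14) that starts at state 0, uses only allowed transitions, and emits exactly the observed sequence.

0,1,0,0,1,0,0,1,2,2,2,1,2,1

  pos 0: x in {0}, choose 0; start
  pos 1: y in {1,2}, choose 1; 0->1 ok
  pos 2: x in {0}, choose 0; 1->0 ok
  pos 3: x in {0}, choose 0; 0->0 ok
  pos 4: y in {1,2}, choose 1; 0->1 ok
  pos 5: x in {0}, choose 0; 1->0 ok
  pos 6: x in {0}, choose 0; 0->0 ok
  pos 7: y in {1,2}, choose 1; 0->1 ok
  pos 8: y in {1,2}, choose 2; 1->2 ok
  pos 9: y in {1,2}, choose 2; 2->2 ok
  pos 10: y in {1,2}, choose 2; 2->2 ok
  pos 11: y in {1,2}, choose 1; 2->1 ok
  pos 12: y in {1,2}, choose 2; 1->2 ok
  pos 13: y in {1,2}, choose 1; 2->1 ok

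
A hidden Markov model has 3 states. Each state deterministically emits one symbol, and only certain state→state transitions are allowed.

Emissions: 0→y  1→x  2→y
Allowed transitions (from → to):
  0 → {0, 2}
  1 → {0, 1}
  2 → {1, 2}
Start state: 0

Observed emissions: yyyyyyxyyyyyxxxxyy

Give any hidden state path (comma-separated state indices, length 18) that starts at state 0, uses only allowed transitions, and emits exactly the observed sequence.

  0: obs=y cand={0,2} pick 0 [start]
  1: obs=y cand={0,2} pick 0 [0->0 ok]
  2: obs=y cand={0,2} pick 0 [0->0 ok]
  3: obs=y cand={0,2} pick 2 [0->2 ok]
  4: obs=y cand={0,2} pick 2 [2->2 ok]
  5: obs=y cand={0,2} pick 2 [2->2 ok]
  6: obs=x cand={1} pick 1 [2->1 ok]
  7: obs=y cand={0,2} pick 0 [1->0 ok]
  8: obs=y cand={0,2} pick 0 [0->0 ok]
  9: obs=y cand={0,2} pick 0 [0->0 ok]
  10: obs=y cand={0,2} pick 0 [0->0 ok]
  11: obs=y cand={0,2} pick 2 [0->2 ok]
  12: obs=x cand={1} pick 1 [2->1 ok]
  13: obs=x cand={1} pick 1 [1->1 ok]
  14: obs=x cand={1} pick 1 [1->1 ok]
  15: obs=x cand={1} pick 1 [1->1 ok]
  16: obs=y cand={0,2} pick 0 [1->0 ok]
  17: obs=y cand={0,2} pick 2 [0->2 ok]

0,0,0,2,2,2,1,0,0,0,0,2,1,1,1,1,0,2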